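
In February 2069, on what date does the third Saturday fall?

February 1, 2069 is a Friday.
The first Saturday is therefore February 2 (1 days later).
The third Saturday is 2 + 2×7 = February 16.

February 16, 2069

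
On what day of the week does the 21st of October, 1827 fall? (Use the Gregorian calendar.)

Sunday

Doomsday rule: the anchor day for the 1800s is Friday. For year 27: 27÷12 = 2 r 3, and 3÷4 = 0, so 2+3+0 = 5.
Friday + 5 ≡ Wednesday — that's 1827's doomsday.
In October the doomsday date is Oct 10.
Oct 21 is 11 days after Oct 10; 11 mod 7 = 4, so Wednesday + 4 = Sunday.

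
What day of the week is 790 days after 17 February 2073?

Thursday

First find the weekday of Feb 17, 2073. Doomsday rule: the anchor day for the 2000s is Tuesday. For year 73: 73÷12 = 6 r 1, and 1÷4 = 0, so 6+1+0 = 7.
Tuesday + 7 ≡ Tuesday — that's 2073's doomsday.
In February the doomsday date is Feb 28 (2073 is not a leap year).
Feb 17 is 11 days before Feb 28; 11 mod 7 = 4, so Tuesday − 4 = Friday.
790 mod 7 = 6, so 790 days after a Friday is Friday + 6 = Thursday.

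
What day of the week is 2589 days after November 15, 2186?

First find the weekday of Nov 15, 2186. Doomsday rule: the anchor day for the 2100s is Sunday. For year 86: 86÷12 = 7 r 2, and 2÷4 = 0, so 7+2+0 = 9.
Sunday + 9 ≡ Tuesday — that's 2186's doomsday.
In November the doomsday date is Nov 7.
Nov 15 is 8 days after Nov 7; 8 mod 7 = 1, so Tuesday + 1 = Wednesday.
2589 mod 7 = 6, so 2589 days after a Wednesday is Wednesday + 6 = Tuesday.

Tuesday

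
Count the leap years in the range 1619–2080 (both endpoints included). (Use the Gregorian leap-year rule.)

Multiples of 4 in [1619,2080]: 116.
Of those, multiples of 100: 4 (not leap unless ÷400).
Multiples of 400: 1.
Leap years = 116 − 4 + 1 = 113.

113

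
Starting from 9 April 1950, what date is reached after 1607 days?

September 2, 1954

+365 (one year) → Apr 9, 1951 (1242 left).
+366 (one year; includes Feb 29, 1952) → Apr 9, 1952 (876 left).
+365 (one year) → Apr 9, 1953 (511 left).
+365 (one year) → Apr 9, 1954 (146 left).
Apr has 30 days: +22 → May 1, 1954 (124 left).
May has 31 days: +31 → Jun 1, 1954 (93 left).
Jun has 30 days: +30 → Jul 1, 1954 (63 left).
Jul has 31 days: +31 → Aug 1, 1954 (32 left).
Aug has 31 days: +31 → Sep 1, 1954 (1 left).
+1 → Sep 2, 1954.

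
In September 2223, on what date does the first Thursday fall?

September 1, 2223 is a Monday.
The first Thursday is therefore September 4 (3 days later).

September 4, 2223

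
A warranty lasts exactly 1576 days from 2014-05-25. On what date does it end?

September 17, 2018

+365 (one year) → May 25, 2015 (1211 left).
+366 (one year; includes Feb 29, 2016) → May 25, 2016 (845 left).
+365 (one year) → May 25, 2017 (480 left).
+365 (one year) → May 25, 2018 (115 left).
May has 31 days: +7 → Jun 1, 2018 (108 left).
Jun has 30 days: +30 → Jul 1, 2018 (78 left).
Jul has 31 days: +31 → Aug 1, 2018 (47 left).
Aug has 31 days: +31 → Sep 1, 2018 (16 left).
+16 → Sep 17, 2018.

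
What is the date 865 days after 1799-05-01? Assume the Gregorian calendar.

+365 (one year) → May 1, 1800 (500 left).
+365 (one year) → May 1, 1801 (135 left).
May has 31 days: +31 → Jun 1, 1801 (104 left).
Jun has 30 days: +30 → Jul 1, 1801 (74 left).
Jul has 31 days: +31 → Aug 1, 1801 (43 left).
Aug has 31 days: +31 → Sep 1, 1801 (12 left).
+12 → Sep 13, 1801.

September 13, 1801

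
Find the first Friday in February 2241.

February 5, 2241

February 1, 2241 is a Monday.
The first Friday is therefore February 5 (4 days later).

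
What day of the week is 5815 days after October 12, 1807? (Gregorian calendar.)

First find the weekday of Oct 12, 1807. Doomsday rule: the anchor day for the 1800s is Friday. For year 07: 7÷12 = 0 r 7, and 7÷4 = 1, so 0+7+1 = 8.
Friday + 8 ≡ Saturday — that's 1807's doomsday.
In October the doomsday date is Oct 10.
Oct 12 is 2 days after Oct 10; 2 mod 7 = 2, so Saturday + 2 = Monday.
5815 mod 7 = 5, so 5815 days after a Monday is Monday + 5 = Saturday.

Saturday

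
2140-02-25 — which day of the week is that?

Thursday

Doomsday rule: the anchor day for the 2100s is Sunday. For year 40: 40÷12 = 3 r 4, and 4÷4 = 1, so 3+4+1 = 8.
Sunday + 8 ≡ Monday — that's 2140's doomsday.
In February the doomsday date is Feb 29 (2140 is a leap year (divisible by 4)).
Feb 25 is 4 days before Feb 29; 4 mod 7 = 4, so Monday − 4 = Thursday.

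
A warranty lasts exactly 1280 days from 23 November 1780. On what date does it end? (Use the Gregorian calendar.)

May 26, 1784

+365 (one year) → Nov 23, 1781 (915 left).
+365 (one year) → Nov 23, 1782 (550 left).
+365 (one year) → Nov 23, 1783 (185 left).
Nov has 30 days: +8 → Dec 1, 1783 (177 left).
Dec has 31 days: +31 → Jan 1, 1784 (146 left).
Jan has 31 days: +31 → Feb 1, 1784 (115 left).
Feb has 29 days: +29 → Mar 1, 1784 (86 left).
Mar has 31 days: +31 → Apr 1, 1784 (55 left).
Apr has 30 days: +30 → May 1, 1784 (25 left).
+25 → May 26, 1784.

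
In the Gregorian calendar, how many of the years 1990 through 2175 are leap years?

Multiples of 4 in [1990,2175]: 46.
Of those, multiples of 100: 2 (not leap unless ÷400).
Multiples of 400: 1.
Leap years = 46 − 2 + 1 = 45.

45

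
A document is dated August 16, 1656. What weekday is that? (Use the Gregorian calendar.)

Wednesday

Doomsday rule: the anchor day for the 1600s is Tuesday. For year 56: 56÷12 = 4 r 8, and 8÷4 = 2, so 4+8+2 = 14.
Tuesday + 14 ≡ Tuesday — that's 1656's doomsday.
In August the doomsday date is Aug 8.
Aug 16 is 8 days after Aug 8; 8 mod 7 = 1, so Tuesday + 1 = Wednesday.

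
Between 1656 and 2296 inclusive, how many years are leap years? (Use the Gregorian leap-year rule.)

156

Multiples of 4 in [1656,2296]: 161.
Of those, multiples of 100: 6 (not leap unless ÷400).
Multiples of 400: 1.
Leap years = 161 − 6 + 1 = 156.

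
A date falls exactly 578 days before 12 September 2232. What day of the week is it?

Sep 12, 2232 is a Wednesday.
578 mod 7 = 4, so 578 days before a Wednesday is Wednesday − 4 = Saturday.

Saturday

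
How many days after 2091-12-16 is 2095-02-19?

1161

Dec 16, 2091 → Dec 16, 2092: 366 days (Feb 29, 2092 is in that span).
Dec 16, 2092 → Dec 16, 2093: 365 days.
Dec 16, 2093 → Dec 16, 2094: 365 days.
Dec 16, 2094 → Jan 16, 2095: 31 days (December has 31).
Jan 16, 2095 → Feb 16, 2095: 31 days (January has 31).
Feb 16, 2095 → Feb 19, 2095: 3 days.
Total: 1161 days.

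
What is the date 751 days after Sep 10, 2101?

+365 (one year) → Sep 10, 2102 (386 left).
Sep has 30 days: +21 → Oct 1, 2102 (365 left).
Oct has 31 days: +31 → Nov 1, 2102 (334 left).
Nov has 30 days: +30 → Dec 1, 2102 (304 left).
Dec has 31 days: +31 → Jan 1, 2103 (273 left).
Jan has 31 days: +31 → Feb 1, 2103 (242 left).
Feb has 28 days: +28 → Mar 1, 2103 (214 left).
Mar has 31 days: +31 → Apr 1, 2103 (183 left).
Apr has 30 days: +30 → May 1, 2103 (153 left).
May has 31 days: +31 → Jun 1, 2103 (122 left).
Jun has 30 days: +30 → Jul 1, 2103 (92 left).
Jul has 31 days: +31 → Aug 1, 2103 (61 left).
Aug has 31 days: +31 → Sep 1, 2103 (30 left).
Sep has 30 days: +30 → Oct 1, 2103 (0 left).

October 1, 2103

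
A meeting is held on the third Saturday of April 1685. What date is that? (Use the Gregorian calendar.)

April 1, 1685 is a Sunday.
The first Saturday is therefore April 7 (6 days later).
The third Saturday is 7 + 2×7 = April 21.

April 21, 1685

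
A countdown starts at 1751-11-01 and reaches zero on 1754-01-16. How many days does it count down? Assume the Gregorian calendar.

807

Nov 1, 1751 → Nov 1, 1752: 366 days (Feb 29, 1752 is in that span).
Nov 1, 1752 → Nov 1, 1753: 365 days.
Nov 1, 1753 → Dec 1, 1753: 30 days (November has 30).
Dec 1, 1753 → Jan 1, 1754: 31 days (December has 31).
Jan 1, 1754 → Jan 16, 1754: 15 days.
Total: 807 days.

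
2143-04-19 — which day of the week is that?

Doomsday rule: the anchor day for the 2100s is Sunday. For year 43: 43÷12 = 3 r 7, and 7÷4 = 1, so 3+7+1 = 11.
Sunday + 11 ≡ Thursday — that's 2143's doomsday.
In April the doomsday date is Apr 4.
Apr 19 is 15 days after Apr 4; 15 mod 7 = 1, so Thursday + 1 = Friday.

Friday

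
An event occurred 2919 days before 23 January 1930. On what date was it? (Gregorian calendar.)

−365 (one year) → Jan 23, 1929 (2554 left).
−366 (one year; includes Feb 29, 1928) → Jan 23, 1928 (2188 left).
−365 (one year) → Jan 23, 1927 (1823 left).
−365 (one year) → Jan 23, 1926 (1458 left).
−365 (one year) → Jan 23, 1925 (1093 left).
−366 (one year; includes Feb 29, 1924) → Jan 23, 1924 (727 left).
−365 (one year) → Jan 23, 1923 (362 left).
−23 → Dec 31, 1922 (end of Dec, 31 days; 339 left).
−31 → Nov 30, 1922 (end of Nov, 30 days; 308 left).
−30 → Oct 31, 1922 (end of Oct, 31 days; 278 left).
−31 → Sep 30, 1922 (end of Sep, 30 days; 247 left).
−30 → Aug 31, 1922 (end of Aug, 31 days; 217 left).
−31 → Jul 31, 1922 (end of Jul, 31 days; 186 left).
−31 → Jun 30, 1922 (end of Jun, 30 days; 155 left).
−30 → May 31, 1922 (end of May, 31 days; 125 left).
−31 → Apr 30, 1922 (end of Apr, 30 days; 94 left).
−30 → Mar 31, 1922 (end of Mar, 31 days; 64 left).
−31 → Feb 28, 1922 (end of Feb, 28 days; 33 left).
−28 → Jan 31, 1922 (end of Jan, 31 days; 5 left).
−5 → Jan 26, 1922.

January 26, 1922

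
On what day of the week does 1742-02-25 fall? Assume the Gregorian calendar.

Sunday

Doomsday rule: the anchor day for the 1700s is Sunday. For year 42: 42÷12 = 3 r 6, and 6÷4 = 1, so 3+6+1 = 10.
Sunday + 10 ≡ Wednesday — that's 1742's doomsday.
In February the doomsday date is Feb 28 (1742 is not a leap year).
Feb 25 is 3 days before Feb 28; 3 mod 7 = 3, so Wednesday − 3 = Sunday.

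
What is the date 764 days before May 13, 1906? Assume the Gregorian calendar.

April 9, 1904

−365 (one year) → May 13, 1905 (399 left).
−13 → Apr 30, 1905 (end of Apr, 30 days; 386 left).
−30 → Mar 31, 1905 (end of Mar, 31 days; 356 left).
−31 → Feb 28, 1905 (end of Feb, 28 days; 325 left).
−28 → Jan 31, 1905 (end of Jan, 31 days; 297 left).
−31 → Dec 31, 1904 (end of Dec, 31 days; 266 left).
−31 → Nov 30, 1904 (end of Nov, 30 days; 235 left).
−30 → Oct 31, 1904 (end of Oct, 31 days; 205 left).
−31 → Sep 30, 1904 (end of Sep, 30 days; 174 left).
−30 → Aug 31, 1904 (end of Aug, 31 days; 144 left).
−31 → Jul 31, 1904 (end of Jul, 31 days; 113 left).
−31 → Jun 30, 1904 (end of Jun, 30 days; 82 left).
−30 → May 31, 1904 (end of May, 31 days; 52 left).
−31 → Apr 30, 1904 (end of Apr, 30 days; 21 left).
−21 → Apr 9, 1904.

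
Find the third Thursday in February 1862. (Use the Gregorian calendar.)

February 20, 1862

February 1, 1862 is a Saturday.
The first Thursday is therefore February 6 (5 days later).
The third Thursday is 6 + 2×7 = February 20.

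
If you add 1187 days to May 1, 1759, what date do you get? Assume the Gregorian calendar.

+366 (one year; includes Feb 29, 1760) → May 1, 1760 (821 left).
+365 (one year) → May 1, 1761 (456 left).
+365 (one year) → May 1, 1762 (91 left).
May has 31 days: +31 → Jun 1, 1762 (60 left).
Jun has 30 days: +30 → Jul 1, 1762 (30 left).
+30 → Jul 31, 1762.

July 31, 1762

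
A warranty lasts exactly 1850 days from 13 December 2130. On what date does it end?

+365 (one year) → Dec 13, 2131 (1485 left).
+366 (one year; includes Feb 29, 2132) → Dec 13, 2132 (1119 left).
+365 (one year) → Dec 13, 2133 (754 left).
+365 (one year) → Dec 13, 2134 (389 left).
Dec has 31 days: +19 → Jan 1, 2135 (370 left).
Jan has 31 days: +31 → Feb 1, 2135 (339 left).
Feb has 28 days: +28 → Mar 1, 2135 (311 left).
Mar has 31 days: +31 → Apr 1, 2135 (280 left).
Apr has 30 days: +30 → May 1, 2135 (250 left).
May has 31 days: +31 → Jun 1, 2135 (219 left).
Jun has 30 days: +30 → Jul 1, 2135 (189 left).
Jul has 31 days: +31 → Aug 1, 2135 (158 left).
Aug has 31 days: +31 → Sep 1, 2135 (127 left).
Sep has 30 days: +30 → Oct 1, 2135 (97 left).
Oct has 31 days: +31 → Nov 1, 2135 (66 left).
Nov has 30 days: +30 → Dec 1, 2135 (36 left).
Dec has 31 days: +31 → Jan 1, 2136 (5 left).
+5 → Jan 6, 2136.

January 6, 2136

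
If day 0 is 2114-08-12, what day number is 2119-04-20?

Aug 12, 2114 → Aug 12, 2115: 365 days.
Aug 12, 2115 → Aug 12, 2116: 366 days (Feb 29, 2116 is in that span).
Aug 12, 2116 → Aug 12, 2117: 365 days.
Aug 12, 2117 → Aug 12, 2118: 365 days.
Aug 12, 2118 → Sep 12, 2118: 31 days (August has 31).
Sep 12, 2118 → Oct 12, 2118: 30 days (September has 30).
Oct 12, 2118 → Nov 12, 2118: 31 days (October has 31).
Nov 12, 2118 → Dec 12, 2118: 30 days (November has 30).
Dec 12, 2118 → Jan 12, 2119: 31 days (December has 31).
Jan 12, 2119 → Feb 12, 2119: 31 days (January has 31).
Feb 12, 2119 → Mar 12, 2119: 28 days (February has 28).
Mar 12, 2119 → Apr 12, 2119: 31 days (March has 31).
Apr 12, 2119 → Apr 20, 2119: 8 days.
Total: 1712 days.

1712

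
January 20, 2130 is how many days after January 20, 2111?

Jan 20, 2111 → Jan 20, 2112: 365 days.
Jan 20, 2112 → Jan 20, 2113: 366 days (Feb 29, 2112 is in that span).
Jan 20, 2113 → Jan 20, 2114: 365 days.
Jan 20, 2114 → Jan 20, 2115: 365 days.
Jan 20, 2115 → Jan 20, 2116: 365 days.
Jan 20, 2116 → Jan 20, 2117: 366 days (Feb 29, 2116 is in that span).
Jan 20, 2117 → Jan 20, 2118: 365 days.
Jan 20, 2118 → Jan 20, 2119: 365 days.
Jan 20, 2119 → Jan 20, 2120: 365 days.
Jan 20, 2120 → Jan 20, 2121: 366 days (Feb 29, 2120 is in that span).
Jan 20, 2121 → Jan 20, 2122: 365 days.
Jan 20, 2122 → Jan 20, 2123: 365 days.
Jan 20, 2123 → Jan 20, 2124: 365 days.
Jan 20, 2124 → Jan 20, 2125: 366 days (Feb 29, 2124 is in that span).
Jan 20, 2125 → Jan 20, 2126: 365 days.
Jan 20, 2126 → Jan 20, 2127: 365 days.
Jan 20, 2127 → Jan 20, 2128: 365 days.
Jan 20, 2128 → Jan 20, 2129: 366 days (Feb 29, 2128 is in that span).
Jan 20, 2129 → Feb 20, 2129: 31 days (January has 31).
Feb 20, 2129 → Mar 20, 2129: 28 days (February has 28).
Mar 20, 2129 → Apr 20, 2129: 31 days (March has 31).
Apr 20, 2129 → May 20, 2129: 30 days (April has 30).
May 20, 2129 → Jun 20, 2129: 31 days (May has 31).
Jun 20, 2129 → Jul 20, 2129: 30 days (June has 30).
Jul 20, 2129 → Aug 20, 2129: 31 days (July has 31).
Aug 20, 2129 → Sep 20, 2129: 31 days (August has 31).
Sep 20, 2129 → Oct 20, 2129: 30 days (September has 30).
Oct 20, 2129 → Nov 20, 2129: 31 days (October has 31).
Nov 20, 2129 → Dec 20, 2129: 30 days (November has 30).
Dec 20, 2129 → Jan 20, 2130: 31 days.
Total: 6940 days.

6940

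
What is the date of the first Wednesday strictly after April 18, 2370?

April 22, 2370

Apr 18, 2370 is a Saturday.
From Saturday to the next Wednesday is 4 days.
Apr 18, 2370 + 4 = Apr 22, 2370.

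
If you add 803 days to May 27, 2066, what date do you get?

August 7, 2068

+365 (one year) → May 27, 2067 (438 left).
+366 (one year; includes Feb 29, 2068) → May 27, 2068 (72 left).
May has 31 days: +5 → Jun 1, 2068 (67 left).
Jun has 30 days: +30 → Jul 1, 2068 (37 left).
Jul has 31 days: +31 → Aug 1, 2068 (6 left).
+6 → Aug 7, 2068.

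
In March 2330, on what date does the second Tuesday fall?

March 11, 2330

March 1, 2330 is a Saturday.
The first Tuesday is therefore March 4 (3 days later).
The second Tuesday is 4 + 1×7 = March 11.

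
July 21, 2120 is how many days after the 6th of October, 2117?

1019

Oct 6, 2117 → Oct 6, 2118: 365 days.
Oct 6, 2118 → Oct 6, 2119: 365 days.
Oct 6, 2119 → Nov 6, 2119: 31 days (October has 31).
Nov 6, 2119 → Dec 6, 2119: 30 days (November has 30).
Dec 6, 2119 → Jan 6, 2120: 31 days (December has 31).
Jan 6, 2120 → Feb 6, 2120: 31 days (January has 31).
Feb 6, 2120 → Mar 6, 2120: 29 days (February has 29).
Mar 6, 2120 → Apr 6, 2120: 31 days (March has 31).
Apr 6, 2120 → May 6, 2120: 30 days (April has 30).
May 6, 2120 → Jun 6, 2120: 31 days (May has 31).
Jun 6, 2120 → Jul 6, 2120: 30 days (June has 30).
Jul 6, 2120 → Jul 21, 2120: 15 days.
Total: 1019 days.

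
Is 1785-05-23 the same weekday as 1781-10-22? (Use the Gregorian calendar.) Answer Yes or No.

From Oct 22, 1781 to May 23, 1785 is 1309 days.
1309 mod 7 = 0, so they are the same weekday.
(Oct 22, 1781 is a Monday; May 23, 1785 is a Monday.)

Yes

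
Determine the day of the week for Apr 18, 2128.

Sunday

Doomsday rule: the anchor day for the 2100s is Sunday. For year 28: 28÷12 = 2 r 4, and 4÷4 = 1, so 2+4+1 = 7.
Sunday + 7 ≡ Sunday — that's 2128's doomsday.
In April the doomsday date is Apr 4.
Apr 18 is 14 days after Apr 4; 14 mod 7 = 0, so Sunday + 0 = Sunday.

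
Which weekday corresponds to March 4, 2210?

Doomsday rule: the anchor day for the 2200s is Friday. For year 10: 10÷12 = 0 r 10, and 10÷4 = 2, so 0+10+2 = 12.
Friday + 12 ≡ Wednesday — that's 2210's doomsday.
In March the doomsday date is Mar 14.
Mar 4 is 10 days before Mar 14; 10 mod 7 = 3, so Wednesday − 3 = Sunday.

Sunday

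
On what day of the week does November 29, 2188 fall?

Saturday

January 1, 2188 is a Tuesday.
Jan 1, 2188 → Feb 1, 2188: 31 days (January has 31).
Feb 1, 2188 → Mar 1, 2188: 29 days (February has 29).
Mar 1, 2188 → Apr 1, 2188: 31 days (March has 31).
Apr 1, 2188 → May 1, 2188: 30 days (April has 30).
May 1, 2188 → Jun 1, 2188: 31 days (May has 31).
Jun 1, 2188 → Jul 1, 2188: 30 days (June has 30).
Jul 1, 2188 → Aug 1, 2188: 31 days (July has 31).
Aug 1, 2188 → Sep 1, 2188: 31 days (August has 31).
Sep 1, 2188 → Oct 1, 2188: 30 days (September has 30).
Oct 1, 2188 → Nov 1, 2188: 31 days (October has 31).
Nov 1, 2188 → Nov 29, 2188: 28 days.
Total: 333 days.
333 mod 7 = 4, so Tuesday + 4 = Saturday.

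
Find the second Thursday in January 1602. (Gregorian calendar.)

January 10, 1602

January 1, 1602 is a Tuesday.
The first Thursday is therefore January 3 (2 days later).
The second Thursday is 3 + 1×7 = January 10.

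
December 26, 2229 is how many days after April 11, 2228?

624

Apr 11, 2228 → Apr 11, 2229: 365 days.
Apr 11, 2229 → May 11, 2229: 30 days (April has 30).
May 11, 2229 → Jun 11, 2229: 31 days (May has 31).
Jun 11, 2229 → Jul 11, 2229: 30 days (June has 30).
Jul 11, 2229 → Aug 11, 2229: 31 days (July has 31).
Aug 11, 2229 → Sep 11, 2229: 31 days (August has 31).
Sep 11, 2229 → Oct 11, 2229: 30 days (September has 30).
Oct 11, 2229 → Nov 11, 2229: 31 days (October has 31).
Nov 11, 2229 → Dec 11, 2229: 30 days (November has 30).
Dec 11, 2229 → Dec 26, 2229: 15 days.
Total: 624 days.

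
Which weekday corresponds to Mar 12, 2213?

Doomsday rule: the anchor day for the 2200s is Friday. For year 13: 13÷12 = 1 r 1, and 1÷4 = 0, so 1+1+0 = 2.
Friday + 2 ≡ Sunday — that's 2213's doomsday.
In March the doomsday date is Mar 14.
Mar 12 is 2 days before Mar 14; 2 mod 7 = 2, so Sunday − 2 = Friday.

Friday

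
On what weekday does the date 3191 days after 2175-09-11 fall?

Sep 11, 2175 is a Monday.
3191 mod 7 = 6, so 3191 days after a Monday is Monday + 6 = Sunday.

Sunday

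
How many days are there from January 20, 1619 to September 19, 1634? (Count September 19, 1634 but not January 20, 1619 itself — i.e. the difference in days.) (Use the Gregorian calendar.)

5721

Jan 20, 1619 → Jan 20, 1620: 365 days.
Jan 20, 1620 → Jan 20, 1621: 366 days (Feb 29, 1620 is in that span).
Jan 20, 1621 → Jan 20, 1622: 365 days.
Jan 20, 1622 → Jan 20, 1623: 365 days.
Jan 20, 1623 → Jan 20, 1624: 365 days.
Jan 20, 1624 → Jan 20, 1625: 366 days (Feb 29, 1624 is in that span).
Jan 20, 1625 → Jan 20, 1626: 365 days.
Jan 20, 1626 → Jan 20, 1627: 365 days.
Jan 20, 1627 → Jan 20, 1628: 365 days.
Jan 20, 1628 → Jan 20, 1629: 366 days (Feb 29, 1628 is in that span).
Jan 20, 1629 → Jan 20, 1630: 365 days.
Jan 20, 1630 → Jan 20, 1631: 365 days.
Jan 20, 1631 → Jan 20, 1632: 365 days.
Jan 20, 1632 → Jan 20, 1633: 366 days (Feb 29, 1632 is in that span).
Jan 20, 1633 → Jan 20, 1634: 365 days.
Jan 20, 1634 → Feb 20, 1634: 31 days (January has 31).
Feb 20, 1634 → Mar 20, 1634: 28 days (February has 28).
Mar 20, 1634 → Apr 20, 1634: 31 days (March has 31).
Apr 20, 1634 → May 20, 1634: 30 days (April has 30).
May 20, 1634 → Jun 20, 1634: 31 days (May has 31).
Jun 20, 1634 → Jul 20, 1634: 30 days (June has 30).
Jul 20, 1634 → Aug 20, 1634: 31 days (July has 31).
Aug 20, 1634 → Sep 19, 1634: 30 days.
Total: 5721 days.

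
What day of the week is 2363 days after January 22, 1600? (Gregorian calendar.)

Wednesday

First find the weekday of Jan 22, 1600. Doomsday rule: the anchor day for the 1600s is Tuesday. For year 00: 0÷12 = 0 r 0, and 0÷4 = 0, so 0+0+0 = 0.
Tuesday + 0 ≡ Tuesday — that's 1600's doomsday.
In January the doomsday date is Jan 4 (1600 is a leap year (divisible by 400)).
Jan 22 is 18 days after Jan 4; 18 mod 7 = 4, so Tuesday + 4 = Saturday.
2363 mod 7 = 4, so 2363 days after a Saturday is Saturday + 4 = Wednesday.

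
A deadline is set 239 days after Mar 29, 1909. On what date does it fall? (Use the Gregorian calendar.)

Mar has 31 days: +3 → Apr 1, 1909 (236 left).
Apr has 30 days: +30 → May 1, 1909 (206 left).
May has 31 days: +31 → Jun 1, 1909 (175 left).
Jun has 30 days: +30 → Jul 1, 1909 (145 left).
Jul has 31 days: +31 → Aug 1, 1909 (114 left).
Aug has 31 days: +31 → Sep 1, 1909 (83 left).
Sep has 30 days: +30 → Oct 1, 1909 (53 left).
Oct has 31 days: +31 → Nov 1, 1909 (22 left).
+22 → Nov 23, 1909.

November 23, 1909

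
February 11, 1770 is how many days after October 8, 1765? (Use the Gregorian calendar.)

Oct 8, 1765 → Oct 8, 1766: 365 days.
Oct 8, 1766 → Oct 8, 1767: 365 days.
Oct 8, 1767 → Oct 8, 1768: 366 days (Feb 29, 1768 is in that span).
Oct 8, 1768 → Oct 8, 1769: 365 days.
Oct 8, 1769 → Nov 8, 1769: 31 days (October has 31).
Nov 8, 1769 → Dec 8, 1769: 30 days (November has 30).
Dec 8, 1769 → Jan 8, 1770: 31 days (December has 31).
Jan 8, 1770 → Feb 8, 1770: 31 days (January has 31).
Feb 8, 1770 → Feb 11, 1770: 3 days.
Total: 1587 days.

1587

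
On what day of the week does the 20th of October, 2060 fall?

Wednesday

Doomsday rule: the anchor day for the 2000s is Tuesday. For year 60: 60÷12 = 5 r 0, and 0÷4 = 0, so 5+0+0 = 5.
Tuesday + 5 ≡ Sunday — that's 2060's doomsday.
In October the doomsday date is Oct 10.
Oct 20 is 10 days after Oct 10; 10 mod 7 = 3, so Sunday + 3 = Wednesday.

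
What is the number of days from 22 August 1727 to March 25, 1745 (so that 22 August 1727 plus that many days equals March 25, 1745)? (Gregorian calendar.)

Aug 22, 1727 → Aug 22, 1728: 366 days (Feb 29, 1728 is in that span).
Aug 22, 1728 → Aug 22, 1729: 365 days.
Aug 22, 1729 → Aug 22, 1730: 365 days.
Aug 22, 1730 → Aug 22, 1731: 365 days.
Aug 22, 1731 → Aug 22, 1732: 366 days (Feb 29, 1732 is in that span).
Aug 22, 1732 → Aug 22, 1733: 365 days.
Aug 22, 1733 → Aug 22, 1734: 365 days.
Aug 22, 1734 → Aug 22, 1735: 365 days.
Aug 22, 1735 → Aug 22, 1736: 366 days (Feb 29, 1736 is in that span).
Aug 22, 1736 → Aug 22, 1737: 365 days.
Aug 22, 1737 → Aug 22, 1738: 365 days.
Aug 22, 1738 → Aug 22, 1739: 365 days.
Aug 22, 1739 → Aug 22, 1740: 366 days (Feb 29, 1740 is in that span).
Aug 22, 1740 → Aug 22, 1741: 365 days.
Aug 22, 1741 → Aug 22, 1742: 365 days.
Aug 22, 1742 → Aug 22, 1743: 365 days.
Aug 22, 1743 → Aug 22, 1744: 366 days (Feb 29, 1744 is in that span).
Aug 22, 1744 → Sep 22, 1744: 31 days (August has 31).
Sep 22, 1744 → Oct 22, 1744: 30 days (September has 30).
Oct 22, 1744 → Nov 22, 1744: 31 days (October has 31).
Nov 22, 1744 → Dec 22, 1744: 30 days (November has 30).
Dec 22, 1744 → Jan 22, 1745: 31 days (December has 31).
Jan 22, 1745 → Feb 22, 1745: 31 days (January has 31).
Feb 22, 1745 → Mar 22, 1745: 28 days (February has 28).
Mar 22, 1745 → Mar 25, 1745: 3 days.
Total: 6425 days.

6425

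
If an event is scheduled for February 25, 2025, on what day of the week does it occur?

Doomsday rule: the anchor day for the 2000s is Tuesday. For year 25: 25÷12 = 2 r 1, and 1÷4 = 0, so 2+1+0 = 3.
Tuesday + 3 ≡ Friday — that's 2025's doomsday.
In February the doomsday date is Feb 28 (2025 is not a leap year).
Feb 25 is 3 days before Feb 28; 3 mod 7 = 3, so Friday − 3 = Tuesday.

Tuesday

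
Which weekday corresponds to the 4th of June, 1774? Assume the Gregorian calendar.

Saturday

Doomsday rule: the anchor day for the 1700s is Sunday. For year 74: 74÷12 = 6 r 2, and 2÷4 = 0, so 6+2+0 = 8.
Sunday + 8 ≡ Monday — that's 1774's doomsday.
In June the doomsday date is Jun 6.
Jun 4 is 2 days before Jun 6; 2 mod 7 = 2, so Monday − 2 = Saturday.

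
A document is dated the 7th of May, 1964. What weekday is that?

Doomsday rule: the anchor day for the 1900s is Wednesday. For year 64: 64÷12 = 5 r 4, and 4÷4 = 1, so 5+4+1 = 10.
Wednesday + 10 ≡ Saturday — that's 1964's doomsday.
In May the doomsday date is May 9.
May 7 is 2 days before May 9; 2 mod 7 = 2, so Saturday − 2 = Thursday.

Thursday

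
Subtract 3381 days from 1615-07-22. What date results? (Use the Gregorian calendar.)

−365 (one year) → Jul 22, 1614 (3016 left).
−365 (one year) → Jul 22, 1613 (2651 left).
−365 (one year) → Jul 22, 1612 (2286 left).
−366 (one year; includes Feb 29, 1612) → Jul 22, 1611 (1920 left).
−365 (one year) → Jul 22, 1610 (1555 left).
−365 (one year) → Jul 22, 1609 (1190 left).
−365 (one year) → Jul 22, 1608 (825 left).
−366 (one year; includes Feb 29, 1608) → Jul 22, 1607 (459 left).
−365 (one year) → Jul 22, 1606 (94 left).
−22 → Jun 30, 1606 (end of Jun, 30 days; 72 left).
−30 → May 31, 1606 (end of May, 31 days; 42 left).
−31 → Apr 30, 1606 (end of Apr, 30 days; 11 left).
−11 → Apr 19, 1606.

April 19, 1606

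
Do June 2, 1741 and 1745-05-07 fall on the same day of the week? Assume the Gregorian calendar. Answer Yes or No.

Yes

From Jun 2, 1741 to May 7, 1745 is 1435 days.
1435 mod 7 = 0, so they are the same weekday.
(Jun 2, 1741 is a Friday; May 7, 1745 is a Friday.)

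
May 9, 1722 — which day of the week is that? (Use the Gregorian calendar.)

Saturday

Doomsday rule: the anchor day for the 1700s is Sunday. For year 22: 22÷12 = 1 r 10, and 10÷4 = 2, so 1+10+2 = 13.
Sunday + 13 ≡ Saturday — that's 1722's doomsday.
In May the doomsday date is May 9.
May 9 is the doomsday itself: Saturday.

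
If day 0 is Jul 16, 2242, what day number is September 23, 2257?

5548

Jul 16, 2242 → Jul 16, 2243: 365 days.
Jul 16, 2243 → Jul 16, 2244: 366 days (Feb 29, 2244 is in that span).
Jul 16, 2244 → Jul 16, 2245: 365 days.
Jul 16, 2245 → Jul 16, 2246: 365 days.
Jul 16, 2246 → Jul 16, 2247: 365 days.
Jul 16, 2247 → Jul 16, 2248: 366 days (Feb 29, 2248 is in that span).
Jul 16, 2248 → Jul 16, 2249: 365 days.
Jul 16, 2249 → Jul 16, 2250: 365 days.
Jul 16, 2250 → Jul 16, 2251: 365 days.
Jul 16, 2251 → Jul 16, 2252: 366 days (Feb 29, 2252 is in that span).
Jul 16, 2252 → Jul 16, 2253: 365 days.
Jul 16, 2253 → Jul 16, 2254: 365 days.
Jul 16, 2254 → Jul 16, 2255: 365 days.
Jul 16, 2255 → Jul 16, 2256: 366 days (Feb 29, 2256 is in that span).
Jul 16, 2256 → Jul 16, 2257: 365 days.
Jul 16, 2257 → Aug 16, 2257: 31 days (July has 31).
Aug 16, 2257 → Sep 16, 2257: 31 days (August has 31).
Sep 16, 2257 → Sep 23, 2257: 7 days.
Total: 5548 days.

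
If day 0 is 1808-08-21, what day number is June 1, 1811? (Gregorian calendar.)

1014

Aug 21, 1808 → Aug 21, 1809: 365 days.
Aug 21, 1809 → Aug 21, 1810: 365 days.
Aug 21, 1810 → Sep 21, 1810: 31 days (August has 31).
Sep 21, 1810 → Oct 21, 1810: 30 days (September has 30).
Oct 21, 1810 → Nov 21, 1810: 31 days (October has 31).
Nov 21, 1810 → Dec 21, 1810: 30 days (November has 30).
Dec 21, 1810 → Jan 21, 1811: 31 days (December has 31).
Jan 21, 1811 → Feb 21, 1811: 31 days (January has 31).
Feb 21, 1811 → Mar 21, 1811: 28 days (February has 28).
Mar 21, 1811 → Apr 21, 1811: 31 days (March has 31).
Apr 21, 1811 → May 21, 1811: 30 days (April has 30).
May 21, 1811 → Jun 1, 1811: 11 days.
Total: 1014 days.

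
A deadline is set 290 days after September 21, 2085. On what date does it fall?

Sep has 30 days: +10 → Oct 1, 2085 (280 left).
Oct has 31 days: +31 → Nov 1, 2085 (249 left).
Nov has 30 days: +30 → Dec 1, 2085 (219 left).
Dec has 31 days: +31 → Jan 1, 2086 (188 left).
Jan has 31 days: +31 → Feb 1, 2086 (157 left).
Feb has 28 days: +28 → Mar 1, 2086 (129 left).
Mar has 31 days: +31 → Apr 1, 2086 (98 left).
Apr has 30 days: +30 → May 1, 2086 (68 left).
May has 31 days: +31 → Jun 1, 2086 (37 left).
Jun has 30 days: +30 → Jul 1, 2086 (7 left).
+7 → Jul 8, 2086.

July 8, 2086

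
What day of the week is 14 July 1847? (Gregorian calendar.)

Doomsday rule: the anchor day for the 1800s is Friday. For year 47: 47÷12 = 3 r 11, and 11÷4 = 2, so 3+11+2 = 16.
Friday + 16 ≡ Sunday — that's 1847's doomsday.
In July the doomsday date is Jul 11.
Jul 14 is 3 days after Jul 11; 3 mod 7 = 3, so Sunday + 3 = Wednesday.

Wednesday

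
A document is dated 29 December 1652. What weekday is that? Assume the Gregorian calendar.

Sunday

Doomsday rule: the anchor day for the 1600s is Tuesday. For year 52: 52÷12 = 4 r 4, and 4÷4 = 1, so 4+4+1 = 9.
Tuesday + 9 ≡ Thursday — that's 1652's doomsday.
In December the doomsday date is Dec 12.
Dec 29 is 17 days after Dec 12; 17 mod 7 = 3, so Thursday + 3 = Sunday.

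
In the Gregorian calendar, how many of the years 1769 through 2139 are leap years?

89

Multiples of 4 in [1769,2139]: 92.
Of those, multiples of 100: 4 (not leap unless ÷400).
Multiples of 400: 1.
Leap years = 92 − 4 + 1 = 89.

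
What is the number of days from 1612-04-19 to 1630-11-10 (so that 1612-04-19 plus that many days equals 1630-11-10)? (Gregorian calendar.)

Apr 19, 1612 → Apr 19, 1613: 365 days.
Apr 19, 1613 → Apr 19, 1614: 365 days.
Apr 19, 1614 → Apr 19, 1615: 365 days.
Apr 19, 1615 → Apr 19, 1616: 366 days (Feb 29, 1616 is in that span).
Apr 19, 1616 → Apr 19, 1617: 365 days.
Apr 19, 1617 → Apr 19, 1618: 365 days.
Apr 19, 1618 → Apr 19, 1619: 365 days.
Apr 19, 1619 → Apr 19, 1620: 366 days (Feb 29, 1620 is in that span).
Apr 19, 1620 → Apr 19, 1621: 365 days.
Apr 19, 1621 → Apr 19, 1622: 365 days.
Apr 19, 1622 → Apr 19, 1623: 365 days.
Apr 19, 1623 → Apr 19, 1624: 366 days (Feb 29, 1624 is in that span).
Apr 19, 1624 → Apr 19, 1625: 365 days.
Apr 19, 1625 → Apr 19, 1626: 365 days.
Apr 19, 1626 → Apr 19, 1627: 365 days.
Apr 19, 1627 → Apr 19, 1628: 366 days (Feb 29, 1628 is in that span).
Apr 19, 1628 → Apr 19, 1629: 365 days.
Apr 19, 1629 → Apr 19, 1630: 365 days.
Apr 19, 1630 → May 19, 1630: 30 days (April has 30).
May 19, 1630 → Jun 19, 1630: 31 days (May has 31).
Jun 19, 1630 → Jul 19, 1630: 30 days (June has 30).
Jul 19, 1630 → Aug 19, 1630: 31 days (July has 31).
Aug 19, 1630 → Sep 19, 1630: 31 days (August has 31).
Sep 19, 1630 → Oct 19, 1630: 30 days (September has 30).
Oct 19, 1630 → Nov 10, 1630: 22 days.
Total: 6779 days.

6779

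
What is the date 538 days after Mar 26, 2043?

September 14, 2044

+366 (one year; includes Feb 29, 2044) → Mar 26, 2044 (172 left).
Mar has 31 days: +6 → Apr 1, 2044 (166 left).
Apr has 30 days: +30 → May 1, 2044 (136 left).
May has 31 days: +31 → Jun 1, 2044 (105 left).
Jun has 30 days: +30 → Jul 1, 2044 (75 left).
Jul has 31 days: +31 → Aug 1, 2044 (44 left).
Aug has 31 days: +31 → Sep 1, 2044 (13 left).
+13 → Sep 14, 2044.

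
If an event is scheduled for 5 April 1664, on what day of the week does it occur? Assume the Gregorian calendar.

Saturday

Doomsday rule: the anchor day for the 1600s is Tuesday. For year 64: 64÷12 = 5 r 4, and 4÷4 = 1, so 5+4+1 = 10.
Tuesday + 10 ≡ Friday — that's 1664's doomsday.
In April the doomsday date is Apr 4.
Apr 5 is 1 day after Apr 4; 1 mod 7 = 1, so Friday + 1 = Saturday.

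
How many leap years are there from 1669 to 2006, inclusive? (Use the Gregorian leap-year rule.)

81

Multiples of 4 in [1669,2006]: 84.
Of those, multiples of 100: 4 (not leap unless ÷400).
Multiples of 400: 1.
Leap years = 84 − 4 + 1 = 81.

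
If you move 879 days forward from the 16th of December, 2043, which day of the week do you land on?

Dec 16, 2043 is a Wednesday.
879 mod 7 = 4, so 879 days after a Wednesday is Wednesday + 4 = Sunday.

Sunday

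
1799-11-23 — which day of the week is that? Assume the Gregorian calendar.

Saturday

Doomsday rule: the anchor day for the 1700s is Sunday. For year 99: 99÷12 = 8 r 3, and 3÷4 = 0, so 8+3+0 = 11.
Sunday + 11 ≡ Thursday — that's 1799's doomsday.
In November the doomsday date is Nov 7.
Nov 23 is 16 days after Nov 7; 16 mod 7 = 2, so Thursday + 2 = Saturday.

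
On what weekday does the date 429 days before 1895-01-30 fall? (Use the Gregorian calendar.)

First find the weekday of Jan 30, 1895. Doomsday rule: the anchor day for the 1800s is Friday. For year 95: 95÷12 = 7 r 11, and 11÷4 = 2, so 7+11+2 = 20.
Friday + 20 ≡ Thursday — that's 1895's doomsday.
In January the doomsday date is Jan 3 (1895 is not a leap year).
Jan 30 is 27 days after Jan 3; 27 mod 7 = 6, so Thursday + 6 = Wednesday.
429 mod 7 = 2, so 429 days before a Wednesday is Wednesday − 2 = Monday.

Monday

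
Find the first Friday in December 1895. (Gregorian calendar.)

December 6, 1895

December 1, 1895 is a Sunday.
The first Friday is therefore December 6 (5 days later).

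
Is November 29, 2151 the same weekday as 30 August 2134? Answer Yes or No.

Yes

From Aug 30, 2134 to Nov 29, 2151 is 6300 days.
6300 mod 7 = 0, so they are the same weekday.
(Aug 30, 2134 is a Monday; Nov 29, 2151 is a Monday.)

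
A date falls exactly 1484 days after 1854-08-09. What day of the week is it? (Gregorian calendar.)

First find the weekday of Aug 9, 1854. Doomsday rule: the anchor day for the 1800s is Friday. For year 54: 54÷12 = 4 r 6, and 6÷4 = 1, so 4+6+1 = 11.
Friday + 11 ≡ Tuesday — that's 1854's doomsday.
In August the doomsday date is Aug 8.
Aug 9 is 1 day after Aug 8; 1 mod 7 = 1, so Tuesday + 1 = Wednesday.
1484 mod 7 = 0, so 1484 days after a Wednesday is Wednesday + 0 = Wednesday.

Wednesday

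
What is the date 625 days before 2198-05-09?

−365 (one year) → May 9, 2197 (260 left).
−9 → Apr 30, 2197 (end of Apr, 30 days; 251 left).
−30 → Mar 31, 2197 (end of Mar, 31 days; 221 left).
−31 → Feb 28, 2197 (end of Feb, 28 days; 190 left).
−28 → Jan 31, 2197 (end of Jan, 31 days; 162 left).
−31 → Dec 31, 2196 (end of Dec, 31 days; 131 left).
−31 → Nov 30, 2196 (end of Nov, 30 days; 100 left).
−30 → Oct 31, 2196 (end of Oct, 31 days; 70 left).
−31 → Sep 30, 2196 (end of Sep, 30 days; 39 left).
−30 → Aug 31, 2196 (end of Aug, 31 days; 9 left).
−9 → Aug 22, 2196.

August 22, 2196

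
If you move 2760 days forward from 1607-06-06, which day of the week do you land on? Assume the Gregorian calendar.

Friday

Jun 6, 1607 is a Wednesday.
2760 mod 7 = 2, so 2760 days after a Wednesday is Wednesday + 2 = Friday.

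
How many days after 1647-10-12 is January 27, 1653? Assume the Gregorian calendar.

Oct 12, 1647 → Oct 12, 1648: 366 days (Feb 29, 1648 is in that span).
Oct 12, 1648 → Oct 12, 1649: 365 days.
Oct 12, 1649 → Oct 12, 1650: 365 days.
Oct 12, 1650 → Oct 12, 1651: 365 days.
Oct 12, 1651 → Oct 12, 1652: 366 days (Feb 29, 1652 is in that span).
Oct 12, 1652 → Nov 12, 1652: 31 days (October has 31).
Nov 12, 1652 → Dec 12, 1652: 30 days (November has 30).
Dec 12, 1652 → Jan 12, 1653: 31 days (December has 31).
Jan 12, 1653 → Jan 27, 1653: 15 days.
Total: 1934 days.

1934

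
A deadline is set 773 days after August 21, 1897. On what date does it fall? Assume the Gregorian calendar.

October 3, 1899

+365 (one year) → Aug 21, 1898 (408 left).
+365 (one year) → Aug 21, 1899 (43 left).
Aug has 31 days: +11 → Sep 1, 1899 (32 left).
Sep has 30 days: +30 → Oct 1, 1899 (2 left).
+2 → Oct 3, 1899.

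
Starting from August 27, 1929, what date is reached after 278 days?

Aug has 31 days: +5 → Sep 1, 1929 (273 left).
Sep has 30 days: +30 → Oct 1, 1929 (243 left).
Oct has 31 days: +31 → Nov 1, 1929 (212 left).
Nov has 30 days: +30 → Dec 1, 1929 (182 left).
Dec has 31 days: +31 → Jan 1, 1930 (151 left).
Jan has 31 days: +31 → Feb 1, 1930 (120 left).
Feb has 28 days: +28 → Mar 1, 1930 (92 left).
Mar has 31 days: +31 → Apr 1, 1930 (61 left).
Apr has 30 days: +30 → May 1, 1930 (31 left).
May has 31 days: +31 → Jun 1, 1930 (0 left).

June 1, 1930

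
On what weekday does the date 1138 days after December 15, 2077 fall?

Dec 15, 2077 is a Wednesday.
1138 mod 7 = 4, so 1138 days after a Wednesday is Wednesday + 4 = Sunday.

Sunday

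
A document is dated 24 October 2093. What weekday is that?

Saturday

January 1, 2093 is a Thursday.
Jan 1, 2093 → Feb 1, 2093: 31 days (January has 31).
Feb 1, 2093 → Mar 1, 2093: 28 days (February has 28).
Mar 1, 2093 → Apr 1, 2093: 31 days (March has 31).
Apr 1, 2093 → May 1, 2093: 30 days (April has 30).
May 1, 2093 → Jun 1, 2093: 31 days (May has 31).
Jun 1, 2093 → Jul 1, 2093: 30 days (June has 30).
Jul 1, 2093 → Aug 1, 2093: 31 days (July has 31).
Aug 1, 2093 → Sep 1, 2093: 31 days (August has 31).
Sep 1, 2093 → Oct 1, 2093: 30 days (September has 30).
Oct 1, 2093 → Oct 24, 2093: 23 days.
Total: 296 days.
296 mod 7 = 2, so Thursday + 2 = Saturday.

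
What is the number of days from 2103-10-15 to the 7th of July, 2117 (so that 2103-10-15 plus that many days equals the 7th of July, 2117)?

5014

Oct 15, 2103 → Oct 15, 2104: 366 days (Feb 29, 2104 is in that span).
Oct 15, 2104 → Oct 15, 2105: 365 days.
Oct 15, 2105 → Oct 15, 2106: 365 days.
Oct 15, 2106 → Oct 15, 2107: 365 days.
Oct 15, 2107 → Oct 15, 2108: 366 days (Feb 29, 2108 is in that span).
Oct 15, 2108 → Oct 15, 2109: 365 days.
Oct 15, 2109 → Oct 15, 2110: 365 days.
Oct 15, 2110 → Oct 15, 2111: 365 days.
Oct 15, 2111 → Oct 15, 2112: 366 days (Feb 29, 2112 is in that span).
Oct 15, 2112 → Oct 15, 2113: 365 days.
Oct 15, 2113 → Oct 15, 2114: 365 days.
Oct 15, 2114 → Oct 15, 2115: 365 days.
Oct 15, 2115 → Oct 15, 2116: 366 days (Feb 29, 2116 is in that span).
Oct 15, 2116 → Nov 15, 2116: 31 days (October has 31).
Nov 15, 2116 → Dec 15, 2116: 30 days (November has 30).
Dec 15, 2116 → Jan 15, 2117: 31 days (December has 31).
Jan 15, 2117 → Feb 15, 2117: 31 days (January has 31).
Feb 15, 2117 → Mar 15, 2117: 28 days (February has 28).
Mar 15, 2117 → Apr 15, 2117: 31 days (March has 31).
Apr 15, 2117 → May 15, 2117: 30 days (April has 30).
May 15, 2117 → Jun 15, 2117: 31 days (May has 31).
Jun 15, 2117 → Jul 7, 2117: 22 days.
Total: 5014 days.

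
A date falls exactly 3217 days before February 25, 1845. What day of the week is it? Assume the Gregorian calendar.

Friday

First find the weekday of Feb 25, 1845. Doomsday rule: the anchor day for the 1800s is Friday. For year 45: 45÷12 = 3 r 9, and 9÷4 = 2, so 3+9+2 = 14.
Friday + 14 ≡ Friday — that's 1845's doomsday.
In February the doomsday date is Feb 28 (1845 is not a leap year).
Feb 25 is 3 days before Feb 28; 3 mod 7 = 3, so Friday − 3 = Tuesday.
3217 mod 7 = 4, so 3217 days before a Tuesday is Tuesday − 4 = Friday.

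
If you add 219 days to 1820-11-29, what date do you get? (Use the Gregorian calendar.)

Nov has 30 days: +2 → Dec 1, 1820 (217 left).
Dec has 31 days: +31 → Jan 1, 1821 (186 left).
Jan has 31 days: +31 → Feb 1, 1821 (155 left).
Feb has 28 days: +28 → Mar 1, 1821 (127 left).
Mar has 31 days: +31 → Apr 1, 1821 (96 left).
Apr has 30 days: +30 → May 1, 1821 (66 left).
May has 31 days: +31 → Jun 1, 1821 (35 left).
Jun has 30 days: +30 → Jul 1, 1821 (5 left).
+5 → Jul 6, 1821.

July 6, 1821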